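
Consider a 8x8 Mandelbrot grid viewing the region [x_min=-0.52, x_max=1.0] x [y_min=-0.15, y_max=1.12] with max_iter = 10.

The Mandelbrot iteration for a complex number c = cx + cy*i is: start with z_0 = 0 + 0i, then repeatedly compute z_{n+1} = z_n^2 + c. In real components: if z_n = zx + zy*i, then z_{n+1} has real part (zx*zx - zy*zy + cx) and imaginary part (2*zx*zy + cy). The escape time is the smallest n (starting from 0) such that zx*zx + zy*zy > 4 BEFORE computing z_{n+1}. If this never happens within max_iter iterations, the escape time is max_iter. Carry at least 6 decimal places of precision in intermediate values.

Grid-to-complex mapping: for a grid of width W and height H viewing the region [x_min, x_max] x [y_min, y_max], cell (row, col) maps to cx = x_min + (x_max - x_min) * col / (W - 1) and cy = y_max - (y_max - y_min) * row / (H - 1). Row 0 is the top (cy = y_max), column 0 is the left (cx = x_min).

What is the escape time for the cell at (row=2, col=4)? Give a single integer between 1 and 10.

z_0 = 0 + 0i, c = 0.3486 + 0.7571i
Iter 1: z = 0.3486 + 0.7571i, |z|^2 = 0.6948
Iter 2: z = -0.1032 + 1.2850i, |z|^2 = 1.6618
Iter 3: z = -1.2920 + 0.4919i, |z|^2 = 1.9112
Iter 4: z = 1.7757 + -0.5140i, |z|^2 = 3.4173
Iter 5: z = 3.2375 + -1.0683i, |z|^2 = 11.6226
Escaped at iteration 5

Answer: 5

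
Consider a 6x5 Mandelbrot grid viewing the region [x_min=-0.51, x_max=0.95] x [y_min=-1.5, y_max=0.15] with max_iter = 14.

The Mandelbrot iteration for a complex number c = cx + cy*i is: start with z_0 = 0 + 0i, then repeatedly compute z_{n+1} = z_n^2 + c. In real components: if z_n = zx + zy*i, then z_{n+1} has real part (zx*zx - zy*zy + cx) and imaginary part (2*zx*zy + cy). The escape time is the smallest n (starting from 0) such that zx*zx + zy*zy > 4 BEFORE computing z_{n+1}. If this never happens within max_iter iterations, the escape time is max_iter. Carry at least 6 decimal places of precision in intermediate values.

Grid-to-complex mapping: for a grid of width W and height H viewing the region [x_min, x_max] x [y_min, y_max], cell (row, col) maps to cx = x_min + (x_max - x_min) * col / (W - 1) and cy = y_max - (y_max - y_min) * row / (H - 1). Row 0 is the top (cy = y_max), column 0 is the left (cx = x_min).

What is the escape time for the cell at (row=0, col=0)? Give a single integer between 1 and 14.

Answer: 14

Derivation:
z_0 = 0 + 0i, c = -0.5100 + 0.1500i
Iter 1: z = -0.5100 + 0.1500i, |z|^2 = 0.2826
Iter 2: z = -0.2724 + -0.0030i, |z|^2 = 0.0742
Iter 3: z = -0.4358 + 0.1516i, |z|^2 = 0.2129
Iter 4: z = -0.3431 + 0.0178i, |z|^2 = 0.1180
Iter 5: z = -0.3926 + 0.1378i, |z|^2 = 0.1731
Iter 6: z = -0.3748 + 0.0418i, |z|^2 = 0.1422
Iter 7: z = -0.3713 + 0.1186i, |z|^2 = 0.1519
Iter 8: z = -0.3862 + 0.0619i, |z|^2 = 0.1530
Iter 9: z = -0.3646 + 0.1022i, |z|^2 = 0.1434
Iter 10: z = -0.3875 + 0.0755i, |z|^2 = 0.1558
Iter 11: z = -0.3656 + 0.0915i, |z|^2 = 0.1420
Iter 12: z = -0.3847 + 0.0831i, |z|^2 = 0.1549
Iter 13: z = -0.3689 + 0.0861i, |z|^2 = 0.1435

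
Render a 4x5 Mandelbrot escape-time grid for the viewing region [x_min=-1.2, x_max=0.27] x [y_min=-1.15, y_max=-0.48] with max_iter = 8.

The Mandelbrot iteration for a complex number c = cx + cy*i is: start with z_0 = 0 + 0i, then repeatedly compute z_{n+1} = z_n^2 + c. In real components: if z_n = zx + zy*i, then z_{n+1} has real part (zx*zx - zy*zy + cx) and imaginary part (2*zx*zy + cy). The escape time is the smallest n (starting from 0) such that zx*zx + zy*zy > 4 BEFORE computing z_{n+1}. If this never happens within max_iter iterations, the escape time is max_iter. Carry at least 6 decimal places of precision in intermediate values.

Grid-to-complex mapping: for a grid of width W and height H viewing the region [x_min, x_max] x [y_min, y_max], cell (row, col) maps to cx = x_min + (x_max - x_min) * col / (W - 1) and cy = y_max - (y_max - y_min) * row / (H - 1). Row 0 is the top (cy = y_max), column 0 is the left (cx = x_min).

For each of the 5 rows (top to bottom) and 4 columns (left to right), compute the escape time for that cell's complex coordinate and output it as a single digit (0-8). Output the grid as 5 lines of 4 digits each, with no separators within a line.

Answer: 5888
3688
3485
3374
3342

Derivation:
(row=0, col=0): c = -1.2000 + -0.4800i → escape time 5
(row=0, col=1): c = -0.7100 + -0.4800i → escape time 8
(row=0, col=2): c = -0.2200 + -0.4800i → escape time 8
(row=0, col=3): c = 0.2700 + -0.4800i → escape time 8
(row=1, col=0): c = -1.2000 + -0.6475i → escape time 3
(row=1, col=1): c = -0.7100 + -0.6475i → escape time 6
(row=1, col=2): c = -0.2200 + -0.6475i → escape time 8
(row=1, col=3): c = 0.2700 + -0.6475i → escape time 8
(row=2, col=0): c = -1.2000 + -0.8150i → escape time 3
(row=2, col=1): c = -0.7100 + -0.8150i → escape time 4
(row=2, col=2): c = -0.2200 + -0.8150i → escape time 8
(row=2, col=3): c = 0.2700 + -0.8150i → escape time 5
(row=3, col=0): c = -1.2000 + -0.9825i → escape time 3
(row=3, col=1): c = -0.7100 + -0.9825i → escape time 3
(row=3, col=2): c = -0.2200 + -0.9825i → escape time 7
(row=3, col=3): c = 0.2700 + -0.9825i → escape time 4
(row=4, col=0): c = -1.2000 + -1.1500i → escape time 3
(row=4, col=1): c = -0.7100 + -1.1500i → escape time 3
(row=4, col=2): c = -0.2200 + -1.1500i → escape time 4
(row=4, col=3): c = 0.2700 + -1.1500i → escape time 2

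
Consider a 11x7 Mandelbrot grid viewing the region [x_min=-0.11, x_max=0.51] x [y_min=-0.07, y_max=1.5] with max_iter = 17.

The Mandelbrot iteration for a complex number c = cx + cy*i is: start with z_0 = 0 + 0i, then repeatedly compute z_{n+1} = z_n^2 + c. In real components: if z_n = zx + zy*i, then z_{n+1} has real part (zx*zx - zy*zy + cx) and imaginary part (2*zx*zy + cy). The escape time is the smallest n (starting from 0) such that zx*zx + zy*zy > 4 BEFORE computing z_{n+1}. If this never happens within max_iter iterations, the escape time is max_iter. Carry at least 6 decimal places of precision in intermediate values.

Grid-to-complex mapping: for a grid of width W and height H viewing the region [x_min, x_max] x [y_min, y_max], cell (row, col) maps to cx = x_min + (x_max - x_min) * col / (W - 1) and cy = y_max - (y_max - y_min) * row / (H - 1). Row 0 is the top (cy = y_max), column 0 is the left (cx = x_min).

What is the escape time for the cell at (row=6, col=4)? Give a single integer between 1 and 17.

Answer: 17

Derivation:
z_0 = 0 + 0i, c = 0.1380 + -0.0700i
Iter 1: z = 0.1380 + -0.0700i, |z|^2 = 0.0239
Iter 2: z = 0.1521 + -0.0893i, |z|^2 = 0.0311
Iter 3: z = 0.1532 + -0.0972i, |z|^2 = 0.0329
Iter 4: z = 0.1520 + -0.0998i, |z|^2 = 0.0331
Iter 5: z = 0.1512 + -0.1003i, |z|^2 = 0.0329
Iter 6: z = 0.1508 + -0.1003i, |z|^2 = 0.0328
Iter 7: z = 0.1507 + -0.1003i, |z|^2 = 0.0328
Iter 8: z = 0.1506 + -0.1002i, |z|^2 = 0.0327
Iter 9: z = 0.1507 + -0.1002i, |z|^2 = 0.0327
Iter 10: z = 0.1507 + -0.1002i, |z|^2 = 0.0327
Iter 11: z = 0.1507 + -0.1002i, |z|^2 = 0.0327
Iter 12: z = 0.1507 + -0.1002i, |z|^2 = 0.0327
Iter 13: z = 0.1507 + -0.1002i, |z|^2 = 0.0327
Iter 14: z = 0.1507 + -0.1002i, |z|^2 = 0.0327
Iter 15: z = 0.1507 + -0.1002i, |z|^2 = 0.0327
Iter 16: z = 0.1507 + -0.1002i, |z|^2 = 0.0327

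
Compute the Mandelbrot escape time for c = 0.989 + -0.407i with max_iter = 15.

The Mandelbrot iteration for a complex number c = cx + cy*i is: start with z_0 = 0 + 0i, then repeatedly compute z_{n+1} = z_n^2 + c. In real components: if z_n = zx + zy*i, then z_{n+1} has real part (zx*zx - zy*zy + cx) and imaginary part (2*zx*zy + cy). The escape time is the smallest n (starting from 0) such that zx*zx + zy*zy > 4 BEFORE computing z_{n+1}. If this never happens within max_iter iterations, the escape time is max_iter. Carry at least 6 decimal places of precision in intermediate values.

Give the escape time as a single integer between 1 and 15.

z_0 = 0 + 0i, c = 0.9890 + -0.4070i
Iter 1: z = 0.9890 + -0.4070i, |z|^2 = 1.1438
Iter 2: z = 1.8015 + -1.2120i, |z|^2 = 4.7144
Escaped at iteration 2

Answer: 2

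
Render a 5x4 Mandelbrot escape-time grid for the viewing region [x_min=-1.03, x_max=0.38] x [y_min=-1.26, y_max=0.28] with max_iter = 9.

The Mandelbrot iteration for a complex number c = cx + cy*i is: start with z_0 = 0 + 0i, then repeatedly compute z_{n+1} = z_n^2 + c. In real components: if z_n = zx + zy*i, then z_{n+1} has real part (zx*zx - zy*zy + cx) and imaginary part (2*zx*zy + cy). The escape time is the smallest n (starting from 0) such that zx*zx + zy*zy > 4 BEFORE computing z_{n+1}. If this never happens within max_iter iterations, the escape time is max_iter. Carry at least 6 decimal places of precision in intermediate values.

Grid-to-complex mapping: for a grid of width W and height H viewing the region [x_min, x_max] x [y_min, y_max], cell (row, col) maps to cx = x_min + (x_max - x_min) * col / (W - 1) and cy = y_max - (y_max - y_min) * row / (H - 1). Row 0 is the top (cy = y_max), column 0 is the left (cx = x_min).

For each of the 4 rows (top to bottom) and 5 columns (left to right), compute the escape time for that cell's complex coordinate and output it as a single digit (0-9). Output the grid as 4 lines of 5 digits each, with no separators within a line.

Answer: 99999
99999
34894
23322

Derivation:
(row=0, col=0): c = -1.0300 + 0.2800i → escape time 9
(row=0, col=1): c = -0.6775 + 0.2800i → escape time 9
(row=0, col=2): c = -0.3250 + 0.2800i → escape time 9
(row=0, col=3): c = 0.0275 + 0.2800i → escape time 9
(row=0, col=4): c = 0.3800 + 0.2800i → escape time 9
(row=1, col=0): c = -1.0300 + -0.2333i → escape time 9
(row=1, col=1): c = -0.6775 + -0.2333i → escape time 9
(row=1, col=2): c = -0.3250 + -0.2333i → escape time 9
(row=1, col=3): c = 0.0275 + -0.2333i → escape time 9
(row=1, col=4): c = 0.3800 + -0.2333i → escape time 9
(row=2, col=0): c = -1.0300 + -0.7467i → escape time 3
(row=2, col=1): c = -0.6775 + -0.7467i → escape time 4
(row=2, col=2): c = -0.3250 + -0.7467i → escape time 8
(row=2, col=3): c = 0.0275 + -0.7467i → escape time 9
(row=2, col=4): c = 0.3800 + -0.7467i → escape time 4
(row=3, col=0): c = -1.0300 + -1.2600i → escape time 2
(row=3, col=1): c = -0.6775 + -1.2600i → escape time 3
(row=3, col=2): c = -0.3250 + -1.2600i → escape time 3
(row=3, col=3): c = 0.0275 + -1.2600i → escape time 2
(row=3, col=4): c = 0.3800 + -1.2600i → escape time 2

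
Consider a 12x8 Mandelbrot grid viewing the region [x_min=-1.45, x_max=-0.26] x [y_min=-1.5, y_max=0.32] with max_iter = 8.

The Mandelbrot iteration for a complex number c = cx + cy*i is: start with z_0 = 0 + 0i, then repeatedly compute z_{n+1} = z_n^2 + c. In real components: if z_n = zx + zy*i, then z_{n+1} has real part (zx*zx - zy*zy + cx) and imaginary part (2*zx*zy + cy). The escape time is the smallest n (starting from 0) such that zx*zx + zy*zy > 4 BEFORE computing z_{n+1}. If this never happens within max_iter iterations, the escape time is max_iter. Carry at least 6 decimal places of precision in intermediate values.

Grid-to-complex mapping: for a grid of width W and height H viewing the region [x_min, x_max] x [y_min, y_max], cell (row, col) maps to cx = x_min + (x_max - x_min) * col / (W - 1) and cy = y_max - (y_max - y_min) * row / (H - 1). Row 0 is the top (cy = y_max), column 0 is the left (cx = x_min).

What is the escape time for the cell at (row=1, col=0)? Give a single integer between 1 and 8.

Answer: 8

Derivation:
z_0 = 0 + 0i, c = -1.4500 + 0.0600i
Iter 1: z = -1.4500 + 0.0600i, |z|^2 = 2.1061
Iter 2: z = 0.6489 + -0.1140i, |z|^2 = 0.4341
Iter 3: z = -1.0419 + -0.0879i, |z|^2 = 1.0933
Iter 4: z = -0.3721 + 0.2433i, |z|^2 = 0.1977
Iter 5: z = -1.3707 + -0.1211i, |z|^2 = 1.8935
Iter 6: z = 0.4142 + 0.3919i, |z|^2 = 0.3251
Iter 7: z = -1.4320 + 0.3846i, |z|^2 = 2.1986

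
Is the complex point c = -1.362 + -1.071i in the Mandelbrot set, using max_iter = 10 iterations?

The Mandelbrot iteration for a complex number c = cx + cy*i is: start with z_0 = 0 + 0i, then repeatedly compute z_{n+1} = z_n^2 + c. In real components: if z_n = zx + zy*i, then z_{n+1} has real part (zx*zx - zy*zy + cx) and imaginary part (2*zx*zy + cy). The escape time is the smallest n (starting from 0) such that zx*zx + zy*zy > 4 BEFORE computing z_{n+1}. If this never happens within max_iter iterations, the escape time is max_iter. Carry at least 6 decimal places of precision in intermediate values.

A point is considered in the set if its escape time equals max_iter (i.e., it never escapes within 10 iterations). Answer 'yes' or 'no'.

Answer: no

Derivation:
z_0 = 0 + 0i, c = -1.3620 + -1.0710i
Iter 1: z = -1.3620 + -1.0710i, |z|^2 = 3.0021
Iter 2: z = -0.6540 + 1.8464i, |z|^2 = 3.8369
Iter 3: z = -4.3435 + -3.4861i, |z|^2 = 31.0187
Escaped at iteration 3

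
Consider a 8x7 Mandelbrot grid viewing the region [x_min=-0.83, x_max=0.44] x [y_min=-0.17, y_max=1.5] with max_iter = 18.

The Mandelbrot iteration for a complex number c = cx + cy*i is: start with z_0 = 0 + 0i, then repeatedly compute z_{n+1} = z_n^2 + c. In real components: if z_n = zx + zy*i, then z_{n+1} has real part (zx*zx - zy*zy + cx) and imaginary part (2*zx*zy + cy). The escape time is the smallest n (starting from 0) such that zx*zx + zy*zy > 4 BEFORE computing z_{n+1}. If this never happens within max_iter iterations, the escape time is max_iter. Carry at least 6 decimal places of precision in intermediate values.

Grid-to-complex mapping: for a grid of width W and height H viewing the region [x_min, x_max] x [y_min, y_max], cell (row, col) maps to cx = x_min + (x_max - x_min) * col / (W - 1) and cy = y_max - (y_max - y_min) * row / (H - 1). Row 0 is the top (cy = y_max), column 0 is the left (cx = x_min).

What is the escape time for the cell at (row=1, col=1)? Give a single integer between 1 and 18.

z_0 = 0 + 0i, c = -0.6486 + 1.2217i
Iter 1: z = -0.6486 + 1.2217i, |z|^2 = 1.9131
Iter 2: z = -1.7204 + -0.3630i, |z|^2 = 3.0915
Iter 3: z = 2.1794 + 2.4707i, |z|^2 = 10.8542
Escaped at iteration 3

Answer: 3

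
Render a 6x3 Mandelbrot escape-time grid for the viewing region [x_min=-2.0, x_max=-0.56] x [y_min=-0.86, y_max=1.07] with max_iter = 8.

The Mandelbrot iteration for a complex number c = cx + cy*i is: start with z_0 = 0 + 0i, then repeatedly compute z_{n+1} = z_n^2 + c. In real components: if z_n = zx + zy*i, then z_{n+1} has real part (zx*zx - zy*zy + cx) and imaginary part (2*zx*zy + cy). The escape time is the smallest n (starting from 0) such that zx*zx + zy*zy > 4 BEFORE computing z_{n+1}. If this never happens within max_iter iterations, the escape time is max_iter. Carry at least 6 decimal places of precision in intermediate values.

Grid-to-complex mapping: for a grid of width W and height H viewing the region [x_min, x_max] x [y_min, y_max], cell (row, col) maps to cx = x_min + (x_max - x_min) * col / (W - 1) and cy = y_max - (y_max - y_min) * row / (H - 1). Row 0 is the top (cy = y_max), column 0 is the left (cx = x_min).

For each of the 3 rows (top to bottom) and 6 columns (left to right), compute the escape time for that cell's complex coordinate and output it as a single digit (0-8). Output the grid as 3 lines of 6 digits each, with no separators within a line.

Answer: 112334
158888
123344

Derivation:
(row=0, col=0): c = -2.0000 + 1.0700i → escape time 1
(row=0, col=1): c = -1.7120 + 1.0700i → escape time 1
(row=0, col=2): c = -1.4240 + 1.0700i → escape time 2
(row=0, col=3): c = -1.1360 + 1.0700i → escape time 3
(row=0, col=4): c = -0.8480 + 1.0700i → escape time 3
(row=0, col=5): c = -0.5600 + 1.0700i → escape time 4
(row=1, col=0): c = -2.0000 + 0.1050i → escape time 1
(row=1, col=1): c = -1.7120 + 0.1050i → escape time 5
(row=1, col=2): c = -1.4240 + 0.1050i → escape time 8
(row=1, col=3): c = -1.1360 + 0.1050i → escape time 8
(row=1, col=4): c = -0.8480 + 0.1050i → escape time 8
(row=1, col=5): c = -0.5600 + 0.1050i → escape time 8
(row=2, col=0): c = -2.0000 + -0.8600i → escape time 1
(row=2, col=1): c = -1.7120 + -0.8600i → escape time 2
(row=2, col=2): c = -1.4240 + -0.8600i → escape time 3
(row=2, col=3): c = -1.1360 + -0.8600i → escape time 3
(row=2, col=4): c = -0.8480 + -0.8600i → escape time 4
(row=2, col=5): c = -0.5600 + -0.8600i → escape time 4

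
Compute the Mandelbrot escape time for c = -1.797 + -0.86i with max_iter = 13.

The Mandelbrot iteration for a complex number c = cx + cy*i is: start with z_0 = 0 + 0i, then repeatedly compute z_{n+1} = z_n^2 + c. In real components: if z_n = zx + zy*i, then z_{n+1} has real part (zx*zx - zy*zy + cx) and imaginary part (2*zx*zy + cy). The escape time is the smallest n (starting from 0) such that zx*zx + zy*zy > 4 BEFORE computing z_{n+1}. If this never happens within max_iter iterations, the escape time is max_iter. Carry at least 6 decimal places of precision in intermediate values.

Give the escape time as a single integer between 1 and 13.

z_0 = 0 + 0i, c = -1.7970 + -0.8600i
Iter 1: z = -1.7970 + -0.8600i, |z|^2 = 3.9688
Iter 2: z = 0.6926 + 2.2308i, |z|^2 = 5.4564
Escaped at iteration 2

Answer: 2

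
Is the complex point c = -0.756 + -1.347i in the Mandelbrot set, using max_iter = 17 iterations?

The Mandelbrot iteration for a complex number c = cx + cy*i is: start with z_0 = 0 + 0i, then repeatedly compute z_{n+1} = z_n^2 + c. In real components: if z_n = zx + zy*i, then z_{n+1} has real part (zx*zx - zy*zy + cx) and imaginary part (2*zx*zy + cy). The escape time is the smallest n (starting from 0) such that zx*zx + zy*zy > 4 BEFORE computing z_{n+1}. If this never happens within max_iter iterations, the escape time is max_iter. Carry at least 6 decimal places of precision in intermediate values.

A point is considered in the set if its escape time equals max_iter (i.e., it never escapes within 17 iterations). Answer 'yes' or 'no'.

Answer: no

Derivation:
z_0 = 0 + 0i, c = -0.7560 + -1.3470i
Iter 1: z = -0.7560 + -1.3470i, |z|^2 = 2.3859
Iter 2: z = -1.9989 + 0.6897i, |z|^2 = 4.4711
Escaped at iteration 2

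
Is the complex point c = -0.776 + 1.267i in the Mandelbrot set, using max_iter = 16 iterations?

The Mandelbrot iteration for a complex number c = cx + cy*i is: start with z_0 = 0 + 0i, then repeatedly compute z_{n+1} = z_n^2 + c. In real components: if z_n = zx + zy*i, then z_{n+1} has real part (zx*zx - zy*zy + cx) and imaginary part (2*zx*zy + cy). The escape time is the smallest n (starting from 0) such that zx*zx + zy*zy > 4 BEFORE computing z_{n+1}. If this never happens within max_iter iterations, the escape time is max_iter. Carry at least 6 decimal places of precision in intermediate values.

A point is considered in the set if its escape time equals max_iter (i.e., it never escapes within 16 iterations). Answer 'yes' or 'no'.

Answer: no

Derivation:
z_0 = 0 + 0i, c = -0.7760 + 1.2670i
Iter 1: z = -0.7760 + 1.2670i, |z|^2 = 2.2075
Iter 2: z = -1.7791 + -0.6994i, |z|^2 = 3.6544
Iter 3: z = 1.9001 + 3.7556i, |z|^2 = 17.7147
Escaped at iteration 3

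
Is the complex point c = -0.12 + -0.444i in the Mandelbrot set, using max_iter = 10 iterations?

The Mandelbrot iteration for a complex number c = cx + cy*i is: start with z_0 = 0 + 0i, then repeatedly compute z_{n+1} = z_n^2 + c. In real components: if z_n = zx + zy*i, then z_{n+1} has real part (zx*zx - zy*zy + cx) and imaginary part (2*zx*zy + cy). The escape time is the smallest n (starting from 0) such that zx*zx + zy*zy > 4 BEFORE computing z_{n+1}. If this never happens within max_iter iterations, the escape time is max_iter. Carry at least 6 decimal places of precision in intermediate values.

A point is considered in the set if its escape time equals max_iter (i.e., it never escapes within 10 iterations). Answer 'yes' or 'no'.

z_0 = 0 + 0i, c = -0.1200 + -0.4440i
Iter 1: z = -0.1200 + -0.4440i, |z|^2 = 0.2115
Iter 2: z = -0.3027 + -0.3374i, |z|^2 = 0.2055
Iter 3: z = -0.1422 + -0.2397i, |z|^2 = 0.0777
Iter 4: z = -0.1572 + -0.3758i, |z|^2 = 0.1660
Iter 5: z = -0.2365 + -0.3258i, |z|^2 = 0.1621
Iter 6: z = -0.1702 + -0.2899i, |z|^2 = 0.1130
Iter 7: z = -0.1751 + -0.3453i, |z|^2 = 0.1499
Iter 8: z = -0.2086 + -0.3231i, |z|^2 = 0.1479
Iter 9: z = -0.1809 + -0.3092i, |z|^2 = 0.1283
Did not escape in 10 iterations → in set

Answer: yes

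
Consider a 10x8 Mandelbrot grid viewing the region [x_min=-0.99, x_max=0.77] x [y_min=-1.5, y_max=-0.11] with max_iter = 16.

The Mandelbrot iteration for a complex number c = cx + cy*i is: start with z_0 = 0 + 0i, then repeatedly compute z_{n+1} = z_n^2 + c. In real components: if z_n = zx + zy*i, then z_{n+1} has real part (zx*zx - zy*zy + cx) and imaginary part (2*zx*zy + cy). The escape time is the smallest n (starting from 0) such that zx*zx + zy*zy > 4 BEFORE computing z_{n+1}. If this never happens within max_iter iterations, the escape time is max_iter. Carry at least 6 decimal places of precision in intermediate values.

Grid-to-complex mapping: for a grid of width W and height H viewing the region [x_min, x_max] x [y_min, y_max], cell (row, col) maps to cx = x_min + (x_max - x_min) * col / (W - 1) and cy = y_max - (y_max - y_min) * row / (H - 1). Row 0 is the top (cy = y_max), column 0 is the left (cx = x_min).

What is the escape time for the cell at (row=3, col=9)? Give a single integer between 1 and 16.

Answer: 3

Derivation:
z_0 = 0 + 0i, c = 0.7700 + -0.7057i
Iter 1: z = 0.7700 + -0.7057i, |z|^2 = 1.0909
Iter 2: z = 0.8649 + -1.7925i, |z|^2 = 3.9611
Iter 3: z = -1.6951 + -3.8063i, |z|^2 = 17.3612
Escaped at iteration 3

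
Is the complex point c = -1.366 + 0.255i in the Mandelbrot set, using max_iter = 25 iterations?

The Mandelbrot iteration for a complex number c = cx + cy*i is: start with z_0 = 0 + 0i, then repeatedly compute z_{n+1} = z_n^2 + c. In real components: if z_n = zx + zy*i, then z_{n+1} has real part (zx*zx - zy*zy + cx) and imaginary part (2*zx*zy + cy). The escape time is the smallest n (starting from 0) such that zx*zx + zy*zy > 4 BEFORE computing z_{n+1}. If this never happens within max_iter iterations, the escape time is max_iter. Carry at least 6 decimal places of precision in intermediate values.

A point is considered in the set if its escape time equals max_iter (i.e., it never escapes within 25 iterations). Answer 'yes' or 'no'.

Answer: no

Derivation:
z_0 = 0 + 0i, c = -1.3660 + 0.2550i
Iter 1: z = -1.3660 + 0.2550i, |z|^2 = 1.9310
Iter 2: z = 0.4349 + -0.4417i, |z|^2 = 0.3842
Iter 3: z = -1.3719 + -0.1292i, |z|^2 = 1.8988
Iter 4: z = 0.4994 + 0.6095i, |z|^2 = 0.6209
Iter 5: z = -1.4880 + 0.8637i, |z|^2 = 2.9602
Iter 6: z = 0.1021 + -2.3155i, |z|^2 = 5.3721
Escaped at iteration 6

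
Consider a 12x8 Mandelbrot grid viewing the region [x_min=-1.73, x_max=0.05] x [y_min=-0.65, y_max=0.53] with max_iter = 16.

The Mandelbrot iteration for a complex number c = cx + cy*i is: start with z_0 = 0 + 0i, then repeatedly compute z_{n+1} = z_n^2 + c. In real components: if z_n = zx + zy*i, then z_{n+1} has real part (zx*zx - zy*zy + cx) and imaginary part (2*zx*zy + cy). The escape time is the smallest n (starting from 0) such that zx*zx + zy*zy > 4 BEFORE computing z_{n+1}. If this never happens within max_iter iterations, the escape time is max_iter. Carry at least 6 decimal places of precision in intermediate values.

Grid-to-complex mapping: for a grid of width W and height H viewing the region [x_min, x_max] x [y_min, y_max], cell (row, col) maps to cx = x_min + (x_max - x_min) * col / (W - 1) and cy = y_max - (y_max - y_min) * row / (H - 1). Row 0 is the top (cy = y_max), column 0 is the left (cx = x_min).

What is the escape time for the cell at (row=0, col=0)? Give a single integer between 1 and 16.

Answer: 3

Derivation:
z_0 = 0 + 0i, c = -1.7300 + 0.5300i
Iter 1: z = -1.7300 + 0.5300i, |z|^2 = 3.2738
Iter 2: z = 0.9820 + -1.3038i, |z|^2 = 2.6642
Iter 3: z = -2.4656 + -2.0307i, |z|^2 = 10.2026
Escaped at iteration 3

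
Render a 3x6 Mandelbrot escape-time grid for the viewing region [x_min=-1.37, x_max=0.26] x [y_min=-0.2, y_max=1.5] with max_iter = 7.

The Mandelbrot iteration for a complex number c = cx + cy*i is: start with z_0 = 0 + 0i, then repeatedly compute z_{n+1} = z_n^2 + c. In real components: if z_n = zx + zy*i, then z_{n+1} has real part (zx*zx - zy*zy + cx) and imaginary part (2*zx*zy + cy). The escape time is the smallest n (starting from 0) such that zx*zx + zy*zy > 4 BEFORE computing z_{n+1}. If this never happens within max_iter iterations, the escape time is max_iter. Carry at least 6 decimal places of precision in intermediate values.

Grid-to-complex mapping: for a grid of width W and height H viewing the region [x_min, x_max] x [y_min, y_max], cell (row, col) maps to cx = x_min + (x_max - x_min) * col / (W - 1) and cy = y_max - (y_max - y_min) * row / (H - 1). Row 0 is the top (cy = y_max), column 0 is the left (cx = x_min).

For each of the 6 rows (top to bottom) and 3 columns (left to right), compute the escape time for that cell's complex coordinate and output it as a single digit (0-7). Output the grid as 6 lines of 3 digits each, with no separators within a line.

(row=0, col=0): c = -1.3700 + 1.5000i → escape time 1
(row=0, col=1): c = -0.5550 + 1.5000i → escape time 2
(row=0, col=2): c = 0.2600 + 1.5000i → escape time 2
(row=1, col=0): c = -1.3700 + 1.1600i → escape time 2
(row=1, col=1): c = -0.5550 + 1.1600i → escape time 3
(row=1, col=2): c = 0.2600 + 1.1600i → escape time 2
(row=2, col=0): c = -1.3700 + 0.8200i → escape time 3
(row=2, col=1): c = -0.5550 + 0.8200i → escape time 5
(row=2, col=2): c = 0.2600 + 0.8200i → escape time 5
(row=3, col=0): c = -1.3700 + 0.4800i → escape time 4
(row=3, col=1): c = -0.5550 + 0.4800i → escape time 7
(row=3, col=2): c = 0.2600 + 0.4800i → escape time 7
(row=4, col=0): c = -1.3700 + 0.1400i → escape time 7
(row=4, col=1): c = -0.5550 + 0.1400i → escape time 7
(row=4, col=2): c = 0.2600 + 0.1400i → escape time 7
(row=5, col=0): c = -1.3700 + -0.2000i → escape time 7
(row=5, col=1): c = -0.5550 + -0.2000i → escape time 7
(row=5, col=2): c = 0.2600 + -0.2000i → escape time 7

Answer: 122
232
355
477
777
777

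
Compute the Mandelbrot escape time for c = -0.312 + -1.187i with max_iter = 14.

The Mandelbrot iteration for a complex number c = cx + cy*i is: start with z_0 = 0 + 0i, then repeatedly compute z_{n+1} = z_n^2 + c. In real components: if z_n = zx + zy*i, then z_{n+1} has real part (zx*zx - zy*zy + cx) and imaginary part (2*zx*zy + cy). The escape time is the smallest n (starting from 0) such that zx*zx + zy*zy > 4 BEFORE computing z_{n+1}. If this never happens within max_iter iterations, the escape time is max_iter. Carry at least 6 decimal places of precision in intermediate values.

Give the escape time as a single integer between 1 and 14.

Answer: 3

Derivation:
z_0 = 0 + 0i, c = -0.3120 + -1.1870i
Iter 1: z = -0.3120 + -1.1870i, |z|^2 = 1.5063
Iter 2: z = -1.6236 + -0.4463i, |z|^2 = 2.8354
Iter 3: z = 2.1250 + 0.2623i, |z|^2 = 4.5843
Escaped at iteration 3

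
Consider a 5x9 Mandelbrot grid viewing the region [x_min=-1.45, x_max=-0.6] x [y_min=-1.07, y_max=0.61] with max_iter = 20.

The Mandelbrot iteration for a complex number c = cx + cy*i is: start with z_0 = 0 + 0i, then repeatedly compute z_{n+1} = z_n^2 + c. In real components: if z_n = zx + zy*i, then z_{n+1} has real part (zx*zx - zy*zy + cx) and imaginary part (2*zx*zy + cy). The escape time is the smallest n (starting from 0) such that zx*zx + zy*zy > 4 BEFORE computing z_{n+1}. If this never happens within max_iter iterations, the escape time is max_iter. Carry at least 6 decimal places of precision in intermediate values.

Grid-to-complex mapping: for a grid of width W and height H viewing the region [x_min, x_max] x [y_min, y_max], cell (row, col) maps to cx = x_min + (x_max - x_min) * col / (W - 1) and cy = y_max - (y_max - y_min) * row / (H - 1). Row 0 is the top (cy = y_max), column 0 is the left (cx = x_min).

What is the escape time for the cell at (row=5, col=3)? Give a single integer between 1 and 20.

z_0 = 0 + 0i, c = -0.8125 + -0.4400i
Iter 1: z = -0.8125 + -0.4400i, |z|^2 = 0.8538
Iter 2: z = -0.3459 + 0.2750i, |z|^2 = 0.1953
Iter 3: z = -0.7684 + -0.6303i, |z|^2 = 0.9878
Iter 4: z = -0.6192 + 0.5287i, |z|^2 = 0.6629
Iter 5: z = -0.7085 + -1.0947i, |z|^2 = 1.7004
Iter 6: z = -1.5089 + 1.1113i, |z|^2 = 3.5117
Iter 7: z = 0.2292 + -3.7936i, |z|^2 = 14.4442
Escaped at iteration 7

Answer: 7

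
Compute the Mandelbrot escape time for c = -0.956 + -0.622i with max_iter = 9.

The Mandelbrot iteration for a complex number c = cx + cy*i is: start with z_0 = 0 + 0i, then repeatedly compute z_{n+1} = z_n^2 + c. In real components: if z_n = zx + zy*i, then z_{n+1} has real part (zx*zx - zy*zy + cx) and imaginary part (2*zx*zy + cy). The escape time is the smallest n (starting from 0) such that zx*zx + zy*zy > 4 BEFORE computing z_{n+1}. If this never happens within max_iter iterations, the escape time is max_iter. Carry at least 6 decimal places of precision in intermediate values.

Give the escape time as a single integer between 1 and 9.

Answer: 4

Derivation:
z_0 = 0 + 0i, c = -0.9560 + -0.6220i
Iter 1: z = -0.9560 + -0.6220i, |z|^2 = 1.3008
Iter 2: z = -0.4289 + 0.5673i, |z|^2 = 0.5058
Iter 3: z = -1.0938 + -1.1087i, |z|^2 = 2.4255
Iter 4: z = -0.9887 + 1.8033i, |z|^2 = 4.2294
Escaped at iteration 4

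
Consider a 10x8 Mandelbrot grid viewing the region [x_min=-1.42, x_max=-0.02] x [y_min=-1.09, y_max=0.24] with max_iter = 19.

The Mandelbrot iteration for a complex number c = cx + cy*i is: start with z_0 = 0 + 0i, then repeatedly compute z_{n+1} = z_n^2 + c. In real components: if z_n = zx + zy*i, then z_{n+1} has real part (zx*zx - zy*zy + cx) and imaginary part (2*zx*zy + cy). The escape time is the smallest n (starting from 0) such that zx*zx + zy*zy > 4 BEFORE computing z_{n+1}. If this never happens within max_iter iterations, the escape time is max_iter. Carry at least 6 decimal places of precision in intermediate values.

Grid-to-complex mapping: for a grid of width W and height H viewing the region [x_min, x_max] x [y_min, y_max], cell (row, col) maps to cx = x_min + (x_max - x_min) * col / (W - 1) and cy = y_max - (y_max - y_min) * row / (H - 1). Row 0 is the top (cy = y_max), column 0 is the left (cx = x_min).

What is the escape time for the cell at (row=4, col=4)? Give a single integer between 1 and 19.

Answer: 6

Derivation:
z_0 = 0 + 0i, c = -0.7978 + -0.5200i
Iter 1: z = -0.7978 + -0.5200i, |z|^2 = 0.9068
Iter 2: z = -0.4317 + 0.3097i, |z|^2 = 0.2823
Iter 3: z = -0.7073 + -0.7874i, |z|^2 = 1.1203
Iter 4: z = -0.9175 + 0.5939i, |z|^2 = 1.1945
Iter 5: z = -0.3086 + -1.6097i, |z|^2 = 2.6865
Iter 6: z = -3.2938 + 0.4736i, |z|^2 = 11.0733
Escaped at iteration 6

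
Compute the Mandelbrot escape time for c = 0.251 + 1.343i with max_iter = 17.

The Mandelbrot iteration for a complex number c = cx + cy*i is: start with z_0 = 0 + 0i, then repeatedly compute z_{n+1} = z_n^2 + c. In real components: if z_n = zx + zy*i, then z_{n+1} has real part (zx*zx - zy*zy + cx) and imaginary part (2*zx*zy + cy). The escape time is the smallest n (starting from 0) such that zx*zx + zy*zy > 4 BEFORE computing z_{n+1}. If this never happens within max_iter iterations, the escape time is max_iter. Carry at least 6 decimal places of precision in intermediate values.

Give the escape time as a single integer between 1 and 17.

Answer: 2

Derivation:
z_0 = 0 + 0i, c = 0.2510 + 1.3430i
Iter 1: z = 0.2510 + 1.3430i, |z|^2 = 1.8666
Iter 2: z = -1.4896 + 2.0172i, |z|^2 = 6.2881
Escaped at iteration 2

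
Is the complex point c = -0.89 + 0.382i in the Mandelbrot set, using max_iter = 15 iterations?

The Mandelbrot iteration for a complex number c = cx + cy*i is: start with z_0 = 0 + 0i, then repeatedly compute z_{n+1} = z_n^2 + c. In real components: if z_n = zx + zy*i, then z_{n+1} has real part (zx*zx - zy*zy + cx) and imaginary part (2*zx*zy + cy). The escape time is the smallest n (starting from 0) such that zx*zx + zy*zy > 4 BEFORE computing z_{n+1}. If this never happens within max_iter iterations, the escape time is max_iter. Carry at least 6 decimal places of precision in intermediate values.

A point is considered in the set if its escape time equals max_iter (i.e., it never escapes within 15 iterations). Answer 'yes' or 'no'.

z_0 = 0 + 0i, c = -0.8900 + 0.3820i
Iter 1: z = -0.8900 + 0.3820i, |z|^2 = 0.9380
Iter 2: z = -0.2438 + -0.2980i, |z|^2 = 0.1482
Iter 3: z = -0.9193 + 0.5273i, |z|^2 = 1.1232
Iter 4: z = -0.3229 + -0.5875i, |z|^2 = 0.4494
Iter 5: z = -1.1309 + 0.7614i, |z|^2 = 1.8587
Iter 6: z = -0.1907 + -1.3402i, |z|^2 = 1.8325
Iter 7: z = -2.6497 + 0.8932i, |z|^2 = 7.8187
Escaped at iteration 7

Answer: no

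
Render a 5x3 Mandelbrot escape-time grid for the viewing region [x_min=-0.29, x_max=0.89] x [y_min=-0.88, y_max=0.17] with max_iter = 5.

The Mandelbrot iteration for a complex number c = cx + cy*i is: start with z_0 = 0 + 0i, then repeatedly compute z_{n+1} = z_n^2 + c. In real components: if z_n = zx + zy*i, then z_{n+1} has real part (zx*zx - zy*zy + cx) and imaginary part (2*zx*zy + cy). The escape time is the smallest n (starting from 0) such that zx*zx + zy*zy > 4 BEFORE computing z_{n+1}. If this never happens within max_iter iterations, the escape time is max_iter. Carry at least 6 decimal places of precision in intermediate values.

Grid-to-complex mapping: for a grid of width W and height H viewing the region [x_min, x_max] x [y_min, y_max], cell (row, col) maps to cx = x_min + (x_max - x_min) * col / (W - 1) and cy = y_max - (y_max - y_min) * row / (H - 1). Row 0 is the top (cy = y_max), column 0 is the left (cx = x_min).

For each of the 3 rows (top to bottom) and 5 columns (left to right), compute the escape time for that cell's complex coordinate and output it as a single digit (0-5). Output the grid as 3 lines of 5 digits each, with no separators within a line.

Answer: 55543
55543
55432

Derivation:
(row=0, col=0): c = -0.2900 + 0.1700i → escape time 5
(row=0, col=1): c = 0.0050 + 0.1700i → escape time 5
(row=0, col=2): c = 0.3000 + 0.1700i → escape time 5
(row=0, col=3): c = 0.5950 + 0.1700i → escape time 4
(row=0, col=4): c = 0.8900 + 0.1700i → escape time 3
(row=1, col=0): c = -0.2900 + -0.3550i → escape time 5
(row=1, col=1): c = 0.0050 + -0.3550i → escape time 5
(row=1, col=2): c = 0.3000 + -0.3550i → escape time 5
(row=1, col=3): c = 0.5950 + -0.3550i → escape time 4
(row=1, col=4): c = 0.8900 + -0.3550i → escape time 3
(row=2, col=0): c = -0.2900 + -0.8800i → escape time 5
(row=2, col=1): c = 0.0050 + -0.8800i → escape time 5
(row=2, col=2): c = 0.3000 + -0.8800i → escape time 4
(row=2, col=3): c = 0.5950 + -0.8800i → escape time 3
(row=2, col=4): c = 0.8900 + -0.8800i → escape time 2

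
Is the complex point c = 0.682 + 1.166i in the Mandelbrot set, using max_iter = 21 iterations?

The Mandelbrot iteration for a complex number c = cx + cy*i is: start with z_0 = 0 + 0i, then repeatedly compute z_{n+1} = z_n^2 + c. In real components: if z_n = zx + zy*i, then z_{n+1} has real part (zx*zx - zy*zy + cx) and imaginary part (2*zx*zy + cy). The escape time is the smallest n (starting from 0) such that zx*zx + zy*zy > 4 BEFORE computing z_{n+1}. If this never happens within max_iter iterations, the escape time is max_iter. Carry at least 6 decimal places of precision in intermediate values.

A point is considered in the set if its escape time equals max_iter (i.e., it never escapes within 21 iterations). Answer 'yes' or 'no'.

z_0 = 0 + 0i, c = 0.6820 + 1.1660i
Iter 1: z = 0.6820 + 1.1660i, |z|^2 = 1.8247
Iter 2: z = -0.2124 + 2.7564i, |z|^2 = 7.6430
Escaped at iteration 2

Answer: no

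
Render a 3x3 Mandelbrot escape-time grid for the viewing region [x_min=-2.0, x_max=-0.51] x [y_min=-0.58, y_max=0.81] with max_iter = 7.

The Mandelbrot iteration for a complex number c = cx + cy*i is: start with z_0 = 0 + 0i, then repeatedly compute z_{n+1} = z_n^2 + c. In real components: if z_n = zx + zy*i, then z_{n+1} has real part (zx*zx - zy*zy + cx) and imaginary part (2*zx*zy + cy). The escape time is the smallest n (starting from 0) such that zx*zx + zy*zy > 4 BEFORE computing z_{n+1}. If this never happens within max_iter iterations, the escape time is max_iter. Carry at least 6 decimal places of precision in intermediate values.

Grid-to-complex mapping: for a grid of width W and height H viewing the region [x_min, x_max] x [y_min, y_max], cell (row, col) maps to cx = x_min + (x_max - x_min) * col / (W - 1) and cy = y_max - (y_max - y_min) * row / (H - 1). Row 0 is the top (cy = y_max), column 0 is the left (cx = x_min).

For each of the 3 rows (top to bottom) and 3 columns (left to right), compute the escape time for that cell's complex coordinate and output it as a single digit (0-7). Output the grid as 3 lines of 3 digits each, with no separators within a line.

(row=0, col=0): c = -2.0000 + 0.8100i → escape time 1
(row=0, col=1): c = -1.2550 + 0.8100i → escape time 3
(row=0, col=2): c = -0.5100 + 0.8100i → escape time 5
(row=1, col=0): c = -2.0000 + 0.1150i → escape time 1
(row=1, col=1): c = -1.2550 + 0.1150i → escape time 7
(row=1, col=2): c = -0.5100 + 0.1150i → escape time 7
(row=2, col=0): c = -2.0000 + -0.5800i → escape time 1
(row=2, col=1): c = -1.2550 + -0.5800i → escape time 3
(row=2, col=2): c = -0.5100 + -0.5800i → escape time 7

Answer: 135
177
137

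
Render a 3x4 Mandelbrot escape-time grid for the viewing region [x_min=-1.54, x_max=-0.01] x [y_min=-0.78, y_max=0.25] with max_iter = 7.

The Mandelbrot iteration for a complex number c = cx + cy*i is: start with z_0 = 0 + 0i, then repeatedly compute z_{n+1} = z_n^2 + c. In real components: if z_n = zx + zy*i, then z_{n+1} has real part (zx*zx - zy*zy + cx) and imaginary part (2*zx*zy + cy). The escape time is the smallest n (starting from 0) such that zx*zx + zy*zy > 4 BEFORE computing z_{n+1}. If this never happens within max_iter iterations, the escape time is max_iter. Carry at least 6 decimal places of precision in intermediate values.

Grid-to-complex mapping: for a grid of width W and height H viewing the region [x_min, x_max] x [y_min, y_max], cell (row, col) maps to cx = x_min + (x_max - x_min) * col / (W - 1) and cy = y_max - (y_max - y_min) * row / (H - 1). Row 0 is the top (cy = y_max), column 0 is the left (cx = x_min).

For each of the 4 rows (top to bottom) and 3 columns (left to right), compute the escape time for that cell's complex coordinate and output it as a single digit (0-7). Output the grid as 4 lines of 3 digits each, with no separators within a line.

(row=0, col=0): c = -1.5400 + 0.2500i → escape time 5
(row=0, col=1): c = -0.7750 + 0.2500i → escape time 7
(row=0, col=2): c = -0.0100 + 0.2500i → escape time 7
(row=1, col=0): c = -1.5400 + -0.0933i → escape time 7
(row=1, col=1): c = -0.7750 + -0.0933i → escape time 7
(row=1, col=2): c = -0.0100 + -0.0933i → escape time 7
(row=2, col=0): c = -1.5400 + -0.4367i → escape time 3
(row=2, col=1): c = -0.7750 + -0.4367i → escape time 7
(row=2, col=2): c = -0.0100 + -0.4367i → escape time 7
(row=3, col=0): c = -1.5400 + -0.7800i → escape time 3
(row=3, col=1): c = -0.7750 + -0.7800i → escape time 4
(row=3, col=2): c = -0.0100 + -0.7800i → escape time 7

Answer: 577
777
377
347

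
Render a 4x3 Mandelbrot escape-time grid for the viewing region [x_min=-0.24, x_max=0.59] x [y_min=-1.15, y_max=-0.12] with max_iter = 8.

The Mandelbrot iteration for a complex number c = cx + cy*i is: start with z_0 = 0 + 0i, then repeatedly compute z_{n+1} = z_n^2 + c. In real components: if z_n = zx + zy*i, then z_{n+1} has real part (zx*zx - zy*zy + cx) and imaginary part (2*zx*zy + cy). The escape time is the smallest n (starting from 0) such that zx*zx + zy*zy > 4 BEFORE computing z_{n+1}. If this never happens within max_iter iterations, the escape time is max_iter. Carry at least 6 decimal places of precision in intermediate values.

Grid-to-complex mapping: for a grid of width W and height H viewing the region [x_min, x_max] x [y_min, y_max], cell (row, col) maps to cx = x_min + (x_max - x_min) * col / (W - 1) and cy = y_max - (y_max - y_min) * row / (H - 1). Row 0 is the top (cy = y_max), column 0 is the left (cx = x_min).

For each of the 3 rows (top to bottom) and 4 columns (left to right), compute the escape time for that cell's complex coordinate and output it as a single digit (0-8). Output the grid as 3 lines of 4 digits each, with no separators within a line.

(row=0, col=0): c = -0.2400 + -0.1200i → escape time 8
(row=0, col=1): c = 0.0367 + -0.1200i → escape time 8
(row=0, col=2): c = 0.3133 + -0.1200i → escape time 8
(row=0, col=3): c = 0.5900 + -0.1200i → escape time 4
(row=1, col=0): c = -0.2400 + -0.6350i → escape time 8
(row=1, col=1): c = 0.0367 + -0.6350i → escape time 8
(row=1, col=2): c = 0.3133 + -0.6350i → escape time 8
(row=1, col=3): c = 0.5900 + -0.6350i → escape time 3
(row=2, col=0): c = -0.2400 + -1.1500i → escape time 4
(row=2, col=1): c = 0.0367 + -1.1500i → escape time 3
(row=2, col=2): c = 0.3133 + -1.1500i → escape time 2
(row=2, col=3): c = 0.5900 + -1.1500i → escape time 2

Answer: 8884
8883
4322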